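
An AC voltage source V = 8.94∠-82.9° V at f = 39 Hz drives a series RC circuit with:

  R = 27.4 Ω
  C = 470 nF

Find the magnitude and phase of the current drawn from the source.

Step 1 — Angular frequency: ω = 2π·f = 2π·39 = 245 rad/s.
Step 2 — Component impedances:
  R: Z = R = 27.4 Ω
  C: Z = 1/(jωC) = -j/(ω·C) = 0 - j8683 Ω
Step 3 — Series combination: Z_total = R + C = 27.4 - j8683 Ω = 8683∠-89.8° Ω.
Step 4 — Source phasor: V = 8.94∠-82.9° V = 1.105 - j8.871 V.
Step 5 — Ohm's law: I = V / Z_total = (1.105 - j8.871) / (27.4 - j8683) = 0.001022 + j0.000124 A.
Step 6 — Convert to polar: |I| = 0.00103 A, ∠I = 6.9°.

I = 0.00103∠6.9° A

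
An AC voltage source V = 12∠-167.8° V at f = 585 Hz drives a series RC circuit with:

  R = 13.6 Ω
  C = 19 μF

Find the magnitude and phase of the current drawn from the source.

Step 1 — Angular frequency: ω = 2π·f = 2π·585 = 3676 rad/s.
Step 2 — Component impedances:
  R: Z = R = 13.6 Ω
  C: Z = 1/(jωC) = -j/(ω·C) = 0 - j14.32 Ω
Step 3 — Series combination: Z_total = R + C = 13.6 - j14.32 Ω = 19.75∠-46.5° Ω.
Step 4 — Source phasor: V = 12∠-167.8° V = -11.73 - j2.536 V.
Step 5 — Ohm's law: I = V / Z_total = (-11.73 - j2.536) / (13.6 - j14.32) = -0.3159 - j0.5191 A.
Step 6 — Convert to polar: |I| = 0.6076 A, ∠I = -121.3°.

I = 0.6076∠-121.3° A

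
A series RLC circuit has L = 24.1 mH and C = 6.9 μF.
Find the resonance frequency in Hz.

Step 1 — Resonance condition Im(Z)=0 gives ω₀ = 1/√(LC).
Step 2 — ω₀ = 1/√(0.0241·6.9e-06) = 2452 rad/s.
Step 3 — f₀ = ω₀/(2π) = 390.3 Hz.

f₀ = 390.3 Hz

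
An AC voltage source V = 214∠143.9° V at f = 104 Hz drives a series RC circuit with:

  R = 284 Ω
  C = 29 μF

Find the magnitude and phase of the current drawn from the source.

Step 1 — Angular frequency: ω = 2π·f = 2π·104 = 653.5 rad/s.
Step 2 — Component impedances:
  R: Z = R = 284 Ω
  C: Z = 1/(jωC) = -j/(ω·C) = 0 - j52.77 Ω
Step 3 — Series combination: Z_total = R + C = 284 - j52.77 Ω = 288.9∠-10.5° Ω.
Step 4 — Source phasor: V = 214∠143.9° V = -172.9 + j126.1 V.
Step 5 — Ohm's law: I = V / Z_total = (-172.9 + j126.1) / (284 - j52.77) = -0.6683 + j0.3198 A.
Step 6 — Convert to polar: |I| = 0.7408 A, ∠I = 154.4°.

I = 0.7408∠154.4° A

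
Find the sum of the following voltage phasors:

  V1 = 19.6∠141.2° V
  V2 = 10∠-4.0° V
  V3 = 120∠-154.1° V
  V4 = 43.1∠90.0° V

Step 1 — Convert each phasor to rectangular form:
  V1 = 19.6·(cos(141.2°) + j·sin(141.2°)) = -15.28 + j12.28 V
  V2 = 10·(cos(-4.0°) + j·sin(-4.0°)) = 9.976 - j0.6976 V
  V3 = 120·(cos(-154.1°) + j·sin(-154.1°)) = -107.9 - j52.42 V
  V4 = 43.1·(cos(90.0°) + j·sin(90.0°)) = 0 + j43.1 V
Step 2 — Sum components: V_total = -113.2 + j2.268 V.
Step 3 — Convert to polar: |V_total| = 113.3 V, ∠V_total = 178.9°.

V_total = 113.3∠178.9° V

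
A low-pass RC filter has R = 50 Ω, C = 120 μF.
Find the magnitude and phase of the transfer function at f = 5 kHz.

Step 1 — Angular frequency: ω = 2π·5000 = 3.142e+04 rad/s.
Step 2 — Transfer function: H(jω) = 1/(1 + jωRC).
Step 3 — Denominator: 1 + jωRC = 1 + j·3.142e+04·50·0.00012 = 1 + j188.5.
Step 4 — H = 2.814e-05 - j0.005305.
Step 5 — Magnitude: |H| = 0.005305 (-45.5 dB); phase: φ = -89.7°.

|H| = 0.005305 (-45.5 dB), φ = -89.7°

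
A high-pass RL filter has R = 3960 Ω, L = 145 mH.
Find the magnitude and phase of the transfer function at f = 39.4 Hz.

Step 1 — Angular frequency: ω = 2π·39.4 = 247.6 rad/s.
Step 2 — Transfer function: H(jω) = jωL/(R + jωL).
Step 3 — Numerator jωL = j·35.9; denominator R + jωL = 3960 + j35.9.
Step 4 — H = 8.216e-05 + j0.009064.
Step 5 — Magnitude: |H| = 0.009064 (-40.9 dB); phase: φ = 89.5°.

|H| = 0.009064 (-40.9 dB), φ = 89.5°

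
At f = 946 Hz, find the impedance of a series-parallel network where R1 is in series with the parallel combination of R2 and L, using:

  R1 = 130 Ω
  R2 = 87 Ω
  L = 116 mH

Step 1 — Angular frequency: ω = 2π·f = 2π·946 = 5944 rad/s.
Step 2 — Component impedances:
  R1: Z = R = 130 Ω
  R2: Z = R = 87 Ω
  L: Z = jωL = j·5944·0.116 = 0 + j689.5 Ω
Step 3 — Parallel branch: R2 || L = 1/(1/R2 + 1/L) = 85.64 + j10.81 Ω.
Step 4 — Series with R1: Z_total = R1 + (R2 || L) = 215.6 + j10.81 Ω = 215.9∠2.9° Ω.

Z = 215.6 + j10.81 Ω = 215.9∠2.9° Ω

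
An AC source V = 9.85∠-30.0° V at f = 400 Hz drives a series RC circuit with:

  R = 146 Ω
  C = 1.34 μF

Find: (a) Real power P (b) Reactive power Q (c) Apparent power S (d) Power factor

Step 1 — Angular frequency: ω = 2π·f = 2π·400 = 2513 rad/s.
Step 2 — Component impedances:
  R: Z = R = 146 Ω
  C: Z = 1/(jωC) = -j/(ω·C) = 0 - j296.9 Ω
Step 3 — Series combination: Z_total = R + C = 146 - j296.9 Ω = 330.9∠-63.8° Ω.
Step 4 — Source phasor: V = 9.85∠-30.0° V = 8.53 - j4.925 V.
Step 5 — Current: I = V / Z = 0.02473 + j0.01657 A = 0.02977∠33.8° A.
Step 6 — Complex power: S = V·I* = 0.1294 - j0.2631 VA.
Step 7 — Real power: P = Re(S) = 0.1294 W.
Step 8 — Reactive power: Q = Im(S) = -0.2631 VAR.
Step 9 — Apparent power: |S| = 0.2932 VA.
Step 10 — Power factor: PF = P/|S| = 0.4412 (leading).

(a) P = 0.1294 W  (b) Q = -0.2631 VAR  (c) S = 0.2932 VA  (d) PF = 0.4412 (leading)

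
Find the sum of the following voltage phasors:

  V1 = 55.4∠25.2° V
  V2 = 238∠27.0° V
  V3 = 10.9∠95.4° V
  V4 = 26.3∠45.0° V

Step 1 — Convert each phasor to rectangular form:
  V1 = 55.4·(cos(25.2°) + j·sin(25.2°)) = 50.13 + j23.59 V
  V2 = 238·(cos(27.0°) + j·sin(27.0°)) = 212.1 + j108 V
  V3 = 10.9·(cos(95.4°) + j·sin(95.4°)) = -1.026 + j10.85 V
  V4 = 26.3·(cos(45.0°) + j·sin(45.0°)) = 18.6 + j18.6 V
Step 2 — Sum components: V_total = 279.8 + j161.1 V.
Step 3 — Convert to polar: |V_total| = 322.8 V, ∠V_total = 29.9°.

V_total = 322.8∠29.9° V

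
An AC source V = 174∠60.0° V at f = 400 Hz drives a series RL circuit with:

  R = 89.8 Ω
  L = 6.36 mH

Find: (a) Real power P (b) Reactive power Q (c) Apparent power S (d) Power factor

Step 1 — Angular frequency: ω = 2π·f = 2π·400 = 2513 rad/s.
Step 2 — Component impedances:
  R: Z = R = 89.8 Ω
  L: Z = jωL = j·2513·0.00636 = 0 + j15.98 Ω
Step 3 — Series combination: Z_total = R + L = 89.8 + j15.98 Ω = 91.21∠10.1° Ω.
Step 4 — Source phasor: V = 174∠60.0° V = 87 + j150.7 V.
Step 5 — Current: I = V / Z = 1.229 + j1.459 A = 1.908∠49.9° A.
Step 6 — Complex power: S = V·I* = 326.8 + j58.17 VA.
Step 7 — Real power: P = Re(S) = 326.8 W.
Step 8 — Reactive power: Q = Im(S) = 58.17 VAR.
Step 9 — Apparent power: |S| = 331.9 VA.
Step 10 — Power factor: PF = P/|S| = 0.9845 (lagging).

(a) P = 326.8 W  (b) Q = 58.17 VAR  (c) S = 331.9 VA  (d) PF = 0.9845 (lagging)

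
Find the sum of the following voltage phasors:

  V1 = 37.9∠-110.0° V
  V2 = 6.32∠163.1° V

Step 1 — Convert each phasor to rectangular form:
  V1 = 37.9·(cos(-110.0°) + j·sin(-110.0°)) = -12.96 - j35.61 V
  V2 = 6.32·(cos(163.1°) + j·sin(163.1°)) = -6.047 + j1.837 V
Step 2 — Sum components: V_total = -19.01 - j33.78 V.
Step 3 — Convert to polar: |V_total| = 38.76 V, ∠V_total = -119.4°.

V_total = 38.76∠-119.4° V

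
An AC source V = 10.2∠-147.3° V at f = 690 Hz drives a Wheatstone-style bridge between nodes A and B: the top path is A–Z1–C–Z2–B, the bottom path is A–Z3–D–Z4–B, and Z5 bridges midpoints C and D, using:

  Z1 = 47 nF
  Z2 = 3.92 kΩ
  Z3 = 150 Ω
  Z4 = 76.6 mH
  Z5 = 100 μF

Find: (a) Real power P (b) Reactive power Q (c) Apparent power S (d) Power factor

Step 1 — Angular frequency: ω = 2π·f = 2π·690 = 4335 rad/s.
Step 2 — Component impedances:
  Z1: Z = 1/(jωC) = -j/(ω·C) = 0 - j4908 Ω
  Z2: Z = R = 3920 Ω
  Z3: Z = R = 150 Ω
  Z4: Z = jωL = j·4335·0.0766 = 0 + j332.1 Ω
  Z5: Z = 1/(jωC) = -j/(ω·C) = 0 - j2.307 Ω
Step 3 — Bridge requires nodal analysis (the Z5 bridge couples midpoints C and D, so the two paths cannot be reduced to a simple series/parallel combination). Setting node B to ground and injecting 1 A at node A, the 3-node admittance system at A, C, D solves to V_A = Z_AB = 177.8 + j325.2 Ω = 370.6∠61.3° Ω.
Step 4 — Source phasor: V = 10.2∠-147.3° V = -8.583 - j5.51 V.
Step 5 — Current: I = V / Z = -0.02416 + j0.01319 A = 0.02752∠151.4° A.
Step 6 — Complex power: S = V·I* = 0.1347 + j0.2463 VA.
Step 7 — Real power: P = Re(S) = 0.1347 W.
Step 8 — Reactive power: Q = Im(S) = 0.2463 VAR.
Step 9 — Apparent power: |S| = 0.2807 VA.
Step 10 — Power factor: PF = P/|S| = 0.4798 (lagging).

(a) P = 0.1347 W  (b) Q = 0.2463 VAR  (c) S = 0.2807 VA  (d) PF = 0.4798 (lagging)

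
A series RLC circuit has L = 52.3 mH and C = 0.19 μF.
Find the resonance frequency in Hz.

Step 1 — Resonance condition Im(Z)=0 gives ω₀ = 1/√(LC).
Step 2 — ω₀ = 1/√(0.0523·1.9e-07) = 1.003e+04 rad/s.
Step 3 — f₀ = ω₀/(2π) = 1597 Hz.

f₀ = 1597 Hz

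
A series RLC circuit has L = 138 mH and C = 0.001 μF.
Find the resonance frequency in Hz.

Step 1 — Resonance condition Im(Z)=0 gives ω₀ = 1/√(LC).
Step 2 — ω₀ = 1/√(0.138·1e-09) = 8.513e+04 rad/s.
Step 3 — f₀ = ω₀/(2π) = 1.355e+04 Hz.

f₀ = 1.355e+04 Hz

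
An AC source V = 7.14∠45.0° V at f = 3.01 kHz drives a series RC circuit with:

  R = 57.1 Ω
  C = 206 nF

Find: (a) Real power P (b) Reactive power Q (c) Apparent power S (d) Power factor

Step 1 — Angular frequency: ω = 2π·f = 2π·3010 = 1.891e+04 rad/s.
Step 2 — Component impedances:
  R: Z = R = 57.1 Ω
  C: Z = 1/(jωC) = -j/(ω·C) = 0 - j256.7 Ω
Step 3 — Series combination: Z_total = R + C = 57.1 - j256.7 Ω = 263∠-77.5° Ω.
Step 4 — Source phasor: V = 7.14∠45.0° V = 5.049 + j5.049 V.
Step 5 — Current: I = V / Z = -0.01457 + j0.02291 A = 0.02715∠122.5° A.
Step 6 — Complex power: S = V·I* = 0.0421 - j0.1892 VA.
Step 7 — Real power: P = Re(S) = 0.0421 W.
Step 8 — Reactive power: Q = Im(S) = -0.1892 VAR.
Step 9 — Apparent power: |S| = 0.1939 VA.
Step 10 — Power factor: PF = P/|S| = 0.2172 (leading).

(a) P = 0.0421 W  (b) Q = -0.1892 VAR  (c) S = 0.1939 VA  (d) PF = 0.2172 (leading)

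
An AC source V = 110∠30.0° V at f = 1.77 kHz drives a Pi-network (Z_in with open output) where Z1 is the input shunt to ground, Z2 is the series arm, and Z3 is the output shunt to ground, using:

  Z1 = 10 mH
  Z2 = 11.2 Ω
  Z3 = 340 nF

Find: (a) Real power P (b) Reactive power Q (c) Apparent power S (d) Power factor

Step 1 — Angular frequency: ω = 2π·f = 2π·1770 = 1.112e+04 rad/s.
Step 2 — Component impedances:
  Z1: Z = jωL = j·1.112e+04·0.01 = 0 + j111.2 Ω
  Z2: Z = R = 11.2 Ω
  Z3: Z = 1/(jωC) = -j/(ω·C) = 0 - j264.5 Ω
Step 3 — With open output, the series arm Z2 and the output shunt Z3 appear in series to ground: Z2 + Z3 = 11.2 - j264.5 Ω.
Step 4 — Parallel with input shunt Z1: Z_in = Z1 || (Z2 + Z3) = 5.867 + j191.5 Ω = 191.6∠88.2° Ω.
Step 5 — Source phasor: V = 110∠30.0° V = 95.26 + j55 V.
Step 6 — Current: I = V / Z = 0.3022 - j0.4882 A = 0.5742∠-58.2° A.
Step 7 — Complex power: S = V·I* = 1.934 + j63.13 VA.
Step 8 — Real power: P = Re(S) = 1.934 W.
Step 9 — Reactive power: Q = Im(S) = 63.13 VAR.
Step 10 — Apparent power: |S| = 63.16 VA.
Step 11 — Power factor: PF = P/|S| = 0.03062 (lagging).

(a) P = 1.934 W  (b) Q = 63.13 VAR  (c) S = 63.16 VA  (d) PF = 0.03062 (lagging)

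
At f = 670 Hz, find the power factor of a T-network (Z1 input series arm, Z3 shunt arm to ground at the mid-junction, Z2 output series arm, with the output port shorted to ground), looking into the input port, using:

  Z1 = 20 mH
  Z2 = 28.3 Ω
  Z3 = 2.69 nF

Step 1 — Angular frequency: ω = 2π·f = 2π·670 = 4210 rad/s.
Step 2 — Component impedances:
  Z1: Z = jωL = j·4210·0.02 = 0 + j84.19 Ω
  Z2: Z = R = 28.3 Ω
  Z3: Z = 1/(jωC) = -j/(ω·C) = 0 - j8.831e+04 Ω
Step 3 — With the output port shorted to ground, the output series arm Z2 runs from the junction to ground; the shunt arm Z3 also runs from the junction to ground. They appear in parallel: Z3 || Z2 = 28.3 - j0.009069 Ω.
Step 4 — Series with input arm Z1: Z_in = Z1 + (Z3 || Z2) = 28.3 + j84.19 Ω = 88.82∠71.4° Ω.
Step 5 — Power factor: PF = cos(φ) = Re(Z)/|Z| = 28.3/88.82 = 0.3186.
Step 6 — Type: Im(Z) = 84.19 ⇒ lagging (phase φ = 71.4°).

PF = 0.3186 (lagging, φ = 71.4°)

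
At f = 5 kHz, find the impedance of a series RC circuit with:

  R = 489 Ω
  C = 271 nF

Step 1 — Angular frequency: ω = 2π·f = 2π·5000 = 3.142e+04 rad/s.
Step 2 — Component impedances:
  R: Z = R = 489 Ω
  C: Z = 1/(jωC) = -j/(ω·C) = 0 - j117.5 Ω
Step 3 — Series combination: Z_total = R + C = 489 - j117.5 Ω = 502.9∠-13.5° Ω.

Z = 489 - j117.5 Ω = 502.9∠-13.5° Ω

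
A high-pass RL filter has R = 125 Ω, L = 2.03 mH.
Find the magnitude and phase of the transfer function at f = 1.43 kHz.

Step 1 — Angular frequency: ω = 2π·1430 = 8985 rad/s.
Step 2 — Transfer function: H(jω) = jωL/(R + jωL).
Step 3 — Numerator jωL = j·18.24; denominator R + jωL = 125 + j18.24.
Step 4 — H = 0.02085 + j0.1429.
Step 5 — Magnitude: |H| = 0.1444 (-16.8 dB); phase: φ = 81.7°.

|H| = 0.1444 (-16.8 dB), φ = 81.7°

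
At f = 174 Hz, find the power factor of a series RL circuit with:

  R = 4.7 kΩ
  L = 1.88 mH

Step 1 — Angular frequency: ω = 2π·f = 2π·174 = 1093 rad/s.
Step 2 — Component impedances:
  R: Z = R = 4700 Ω
  L: Z = jωL = j·1093·0.00188 = 0 + j2.055 Ω
Step 3 — Series combination: Z_total = R + L = 4700 + j2.055 Ω = 4700∠0.0° Ω.
Step 4 — Power factor: PF = cos(φ) = Re(Z)/|Z| = 4700/4700 = 1.
Step 5 — Type: Im(Z) = 2.055 ⇒ lagging (phase φ = 0.0°).

PF = 1 (lagging, φ = 0.0°)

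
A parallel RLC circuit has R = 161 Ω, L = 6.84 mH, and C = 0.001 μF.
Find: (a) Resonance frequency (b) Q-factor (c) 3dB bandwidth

Step 1 — Resonance: ω₀ = 1/√(LC) = 1/√(0.00684·1e-09) = 3.824e+05 rad/s.
Step 2 — f₀ = ω₀/(2π) = 6.085e+04 Hz.
Step 3 — Parallel Q: Q = R/(ω₀L) = 161/(3.824e+05·0.00684) = 0.06156.
Step 4 — Bandwidth: Δω = ω₀/Q = 6.211e+06 rad/s; BW = Δω/(2π) = 9.885e+05 Hz.

(a) f₀ = 6.085e+04 Hz  (b) Q = 0.06156  (c) BW = 9.885e+05 Hz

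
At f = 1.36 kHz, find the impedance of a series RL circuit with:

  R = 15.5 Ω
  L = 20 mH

Step 1 — Angular frequency: ω = 2π·f = 2π·1360 = 8545 rad/s.
Step 2 — Component impedances:
  R: Z = R = 15.5 Ω
  L: Z = jωL = j·8545·0.02 = 0 + j170.9 Ω
Step 3 — Series combination: Z_total = R + L = 15.5 + j170.9 Ω = 171.6∠84.8° Ω.

Z = 15.5 + j170.9 Ω = 171.6∠84.8° Ω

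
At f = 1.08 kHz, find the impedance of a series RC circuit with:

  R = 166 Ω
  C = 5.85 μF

Step 1 — Angular frequency: ω = 2π·f = 2π·1080 = 6786 rad/s.
Step 2 — Component impedances:
  R: Z = R = 166 Ω
  C: Z = 1/(jωC) = -j/(ω·C) = 0 - j25.19 Ω
Step 3 — Series combination: Z_total = R + C = 166 - j25.19 Ω = 167.9∠-8.6° Ω.

Z = 166 - j25.19 Ω = 167.9∠-8.6° Ω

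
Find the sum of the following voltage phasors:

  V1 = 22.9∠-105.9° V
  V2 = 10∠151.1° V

Step 1 — Convert each phasor to rectangular form:
  V1 = 22.9·(cos(-105.9°) + j·sin(-105.9°)) = -6.274 - j22.02 V
  V2 = 10·(cos(151.1°) + j·sin(151.1°)) = -8.755 + j4.833 V
Step 2 — Sum components: V_total = -15.03 - j17.19 V.
Step 3 — Convert to polar: |V_total| = 22.83 V, ∠V_total = -131.2°.

V_total = 22.83∠-131.2° V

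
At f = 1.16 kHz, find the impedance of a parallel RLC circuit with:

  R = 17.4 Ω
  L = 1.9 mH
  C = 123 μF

Step 1 — Angular frequency: ω = 2π·f = 2π·1160 = 7288 rad/s.
Step 2 — Component impedances:
  R: Z = R = 17.4 Ω
  L: Z = jωL = j·7288·0.0019 = 0 + j13.85 Ω
  C: Z = 1/(jωC) = -j/(ω·C) = 0 - j1.115 Ω
Step 3 — Parallel combination: 1/Z_total = 1/R + 1/L + 1/C; Z_total = 0.08418 - j1.207 Ω = 1.21∠-86.0° Ω.

Z = 0.08418 - j1.207 Ω = 1.21∠-86.0° Ω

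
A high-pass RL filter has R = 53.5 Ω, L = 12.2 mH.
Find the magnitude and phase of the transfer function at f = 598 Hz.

Step 1 — Angular frequency: ω = 2π·598 = 3757 rad/s.
Step 2 — Transfer function: H(jω) = jωL/(R + jωL).
Step 3 — Numerator jωL = j·45.84; denominator R + jωL = 53.5 + j45.84.
Step 4 — H = 0.4233 + j0.4941.
Step 5 — Magnitude: |H| = 0.6506 (-3.7 dB); phase: φ = 49.4°.

|H| = 0.6506 (-3.7 dB), φ = 49.4°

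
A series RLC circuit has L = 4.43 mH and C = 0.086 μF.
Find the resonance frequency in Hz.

Step 1 — Resonance condition Im(Z)=0 gives ω₀ = 1/√(LC).
Step 2 — ω₀ = 1/√(0.00443·8.6e-08) = 5.123e+04 rad/s.
Step 3 — f₀ = ω₀/(2π) = 8154 Hz.

f₀ = 8154 Hz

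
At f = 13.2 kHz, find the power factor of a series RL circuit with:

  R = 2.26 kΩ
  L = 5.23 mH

Step 1 — Angular frequency: ω = 2π·f = 2π·1.32e+04 = 8.294e+04 rad/s.
Step 2 — Component impedances:
  R: Z = R = 2260 Ω
  L: Z = jωL = j·8.294e+04·0.00523 = 0 + j433.8 Ω
Step 3 — Series combination: Z_total = R + L = 2260 + j433.8 Ω = 2301∠10.9° Ω.
Step 4 — Power factor: PF = cos(φ) = Re(Z)/|Z| = 2260/2301.3 = 0.9821.
Step 5 — Type: Im(Z) = 433.8 ⇒ lagging (phase φ = 10.9°).

PF = 0.9821 (lagging, φ = 10.9°)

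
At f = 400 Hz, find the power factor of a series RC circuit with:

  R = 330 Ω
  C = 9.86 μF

Step 1 — Angular frequency: ω = 2π·f = 2π·400 = 2513 rad/s.
Step 2 — Component impedances:
  R: Z = R = 330 Ω
  C: Z = 1/(jωC) = -j/(ω·C) = 0 - j40.35 Ω
Step 3 — Series combination: Z_total = R + C = 330 - j40.35 Ω = 332.5∠-7.0° Ω.
Step 4 — Power factor: PF = cos(φ) = Re(Z)/|Z| = 330/332.46 = 0.9926.
Step 5 — Type: Im(Z) = -40.35 ⇒ leading (phase φ = -7.0°).

PF = 0.9926 (leading, φ = -7.0°)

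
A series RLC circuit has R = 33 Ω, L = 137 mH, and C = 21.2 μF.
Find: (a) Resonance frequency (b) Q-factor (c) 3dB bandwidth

Step 1 — Resonance: ω₀ = 1/√(LC) = 1/√(0.137·2.12e-05) = 586.8 rad/s.
Step 2 — f₀ = ω₀/(2π) = 93.39 Hz.
Step 3 — Series Q: Q = ω₀L/R = 586.8·0.137/33 = 2.436.
Step 4 — Bandwidth: Δω = ω₀/Q = 240.9 rad/s; BW = Δω/(2π) = 38.34 Hz.

(a) f₀ = 93.39 Hz  (b) Q = 2.436  (c) BW = 38.34 Hz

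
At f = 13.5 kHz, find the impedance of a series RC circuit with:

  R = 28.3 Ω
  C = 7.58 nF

Step 1 — Angular frequency: ω = 2π·f = 2π·1.35e+04 = 8.482e+04 rad/s.
Step 2 — Component impedances:
  R: Z = R = 28.3 Ω
  C: Z = 1/(jωC) = -j/(ω·C) = 0 - j1555 Ω
Step 3 — Series combination: Z_total = R + C = 28.3 - j1555 Ω = 1556∠-89.0° Ω.

Z = 28.3 - j1555 Ω = 1556∠-89.0° Ω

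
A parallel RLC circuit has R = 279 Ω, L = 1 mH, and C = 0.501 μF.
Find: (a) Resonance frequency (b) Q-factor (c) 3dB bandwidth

Step 1 — Resonance: ω₀ = 1/√(LC) = 1/√(0.001·5.01e-07) = 4.468e+04 rad/s.
Step 2 — f₀ = ω₀/(2π) = 7111 Hz.
Step 3 — Parallel Q: Q = R/(ω₀L) = 279/(4.468e+04·0.001) = 6.245.
Step 4 — Bandwidth: Δω = ω₀/Q = 7154 rad/s; BW = Δω/(2π) = 1139 Hz.

(a) f₀ = 7111 Hz  (b) Q = 6.245  (c) BW = 1139 Hz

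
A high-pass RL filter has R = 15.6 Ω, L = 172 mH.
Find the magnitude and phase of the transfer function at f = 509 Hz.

Step 1 — Angular frequency: ω = 2π·509 = 3198 rad/s.
Step 2 — Transfer function: H(jω) = jωL/(R + jωL).
Step 3 — Numerator jωL = j·550.1; denominator R + jωL = 15.6 + j550.1.
Step 4 — H = 0.9992 + j0.02834.
Step 5 — Magnitude: |H| = 0.9996 (-0.0 dB); phase: φ = 1.6°.

|H| = 0.9996 (-0.0 dB), φ = 1.6°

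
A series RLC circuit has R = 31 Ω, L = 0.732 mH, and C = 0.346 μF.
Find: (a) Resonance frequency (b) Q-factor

Step 1 — Resonance condition Im(Z)=0 gives ω₀ = 1/√(LC).
Step 2 — ω₀ = 1/√(0.000732·3.46e-07) = 6.284e+04 rad/s.
Step 3 — f₀ = ω₀/(2π) = 1e+04 Hz.
Step 4 — Series Q: Q = ω₀L/R = 6.284e+04·0.000732/31 = 1.484.

(a) f₀ = 1e+04 Hz  (b) Q = 1.484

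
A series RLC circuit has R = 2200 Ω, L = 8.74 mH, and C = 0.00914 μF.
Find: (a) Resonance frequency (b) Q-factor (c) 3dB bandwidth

Step 1 — Resonance condition Im(Z)=0 gives ω₀ = 1/√(LC).
Step 2 — ω₀ = 1/√(0.00874·9.14e-09) = 1.119e+05 rad/s.
Step 3 — f₀ = ω₀/(2π) = 1.781e+04 Hz.
Step 4 — Series Q: Q = ω₀L/R = 1.119e+05·0.00874/2200 = 0.4445.
Step 5 — 3dB bandwidth: Δω = ω₀/Q = 2.517e+05 rad/s; BW = Δω/(2π) = 4.006e+04 Hz.

(a) f₀ = 1.781e+04 Hz  (b) Q = 0.4445  (c) BW = 4.006e+04 Hz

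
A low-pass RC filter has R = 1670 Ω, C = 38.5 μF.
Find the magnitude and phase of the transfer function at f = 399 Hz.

Step 1 — Angular frequency: ω = 2π·399 = 2507 rad/s.
Step 2 — Transfer function: H(jω) = 1/(1 + jωRC).
Step 3 — Denominator: 1 + jωRC = 1 + j·2507·1670·3.85e-05 = 1 + j161.2.
Step 4 — H = 3.849e-05 - j0.006204.
Step 5 — Magnitude: |H| = 0.006204 (-44.1 dB); phase: φ = -89.6°.

|H| = 0.006204 (-44.1 dB), φ = -89.6°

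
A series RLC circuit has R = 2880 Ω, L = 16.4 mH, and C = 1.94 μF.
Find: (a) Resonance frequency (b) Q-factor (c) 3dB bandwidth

Step 1 — Resonance condition Im(Z)=0 gives ω₀ = 1/√(LC).
Step 2 — ω₀ = 1/√(0.0164·1.94e-06) = 5606 rad/s.
Step 3 — f₀ = ω₀/(2π) = 892.3 Hz.
Step 4 — Series Q: Q = ω₀L/R = 5606·0.0164/2880 = 0.03192.
Step 5 — 3dB bandwidth: Δω = ω₀/Q = 1.756e+05 rad/s; BW = Δω/(2π) = 2.795e+04 Hz.

(a) f₀ = 892.3 Hz  (b) Q = 0.03192  (c) BW = 2.795e+04 Hz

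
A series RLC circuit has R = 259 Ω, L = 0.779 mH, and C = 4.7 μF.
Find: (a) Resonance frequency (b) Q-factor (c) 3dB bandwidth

Step 1 — Resonance: ω₀ = 1/√(LC) = 1/√(0.000779·4.7e-06) = 1.653e+04 rad/s.
Step 2 — f₀ = ω₀/(2π) = 2630 Hz.
Step 3 — Series Q: Q = ω₀L/R = 1.653e+04·0.000779/259 = 0.04971.
Step 4 — Bandwidth: Δω = ω₀/Q = 3.325e+05 rad/s; BW = Δω/(2π) = 5.292e+04 Hz.

(a) f₀ = 2630 Hz  (b) Q = 0.04971  (c) BW = 5.292e+04 Hz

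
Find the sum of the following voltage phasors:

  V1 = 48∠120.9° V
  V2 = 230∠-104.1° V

Step 1 — Convert each phasor to rectangular form:
  V1 = 48·(cos(120.9°) + j·sin(120.9°)) = -24.65 + j41.19 V
  V2 = 230·(cos(-104.1°) + j·sin(-104.1°)) = -56.03 - j223.1 V
Step 2 — Sum components: V_total = -80.68 - j181.9 V.
Step 3 — Convert to polar: |V_total| = 199 V, ∠V_total = -113.9°.

V_total = 199∠-113.9° V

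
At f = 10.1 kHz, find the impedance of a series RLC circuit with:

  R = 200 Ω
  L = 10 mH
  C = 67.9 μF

Step 1 — Angular frequency: ω = 2π·f = 2π·1.01e+04 = 6.346e+04 rad/s.
Step 2 — Component impedances:
  R: Z = R = 200 Ω
  L: Z = jωL = j·6.346e+04·0.01 = 0 + j634.6 Ω
  C: Z = 1/(jωC) = -j/(ω·C) = 0 - j0.2321 Ω
Step 3 — Series combination: Z_total = R + L + C = 200 + j634.4 Ω = 665.2∠72.5° Ω.

Z = 200 + j634.4 Ω = 665.2∠72.5° Ω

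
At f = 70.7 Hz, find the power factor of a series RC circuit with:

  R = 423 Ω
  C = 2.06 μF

Step 1 — Angular frequency: ω = 2π·f = 2π·70.7 = 444.2 rad/s.
Step 2 — Component impedances:
  R: Z = R = 423 Ω
  C: Z = 1/(jωC) = -j/(ω·C) = 0 - j1093 Ω
Step 3 — Series combination: Z_total = R + C = 423 - j1093 Ω = 1172∠-68.8° Ω.
Step 4 — Power factor: PF = cos(φ) = Re(Z)/|Z| = 423/1171.8 = 0.361.
Step 5 — Type: Im(Z) = -1093 ⇒ leading (phase φ = -68.8°).

PF = 0.361 (leading, φ = -68.8°)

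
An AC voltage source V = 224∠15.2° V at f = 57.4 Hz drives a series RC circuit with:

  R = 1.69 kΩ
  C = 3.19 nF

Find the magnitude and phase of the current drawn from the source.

Step 1 — Angular frequency: ω = 2π·f = 2π·57.4 = 360.7 rad/s.
Step 2 — Component impedances:
  R: Z = R = 1690 Ω
  C: Z = 1/(jωC) = -j/(ω·C) = 0 - j8.692e+05 Ω
Step 3 — Series combination: Z_total = R + C = 1690 - j8.692e+05 Ω = 8.692e+05∠-89.9° Ω.
Step 4 — Source phasor: V = 224∠15.2° V = 216.2 + j58.73 V.
Step 5 — Ohm's law: I = V / Z_total = (216.2 + j58.73) / (1690 - j8.692e+05) = -6.708e-05 + j0.0002488 A.
Step 6 — Convert to polar: |I| = 0.0002577 A, ∠I = 105.1°.

I = 0.0002577∠105.1° A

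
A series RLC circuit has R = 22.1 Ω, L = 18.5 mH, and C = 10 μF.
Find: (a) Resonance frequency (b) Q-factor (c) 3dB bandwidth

Step 1 — Resonance condition Im(Z)=0 gives ω₀ = 1/√(LC).
Step 2 — ω₀ = 1/√(0.0185·1e-05) = 2325 rad/s.
Step 3 — f₀ = ω₀/(2π) = 370 Hz.
Step 4 — Series Q: Q = ω₀L/R = 2325·0.0185/22.1 = 1.946.
Step 5 — 3dB bandwidth: Δω = ω₀/Q = 1195 rad/s; BW = Δω/(2π) = 190.1 Hz.

(a) f₀ = 370 Hz  (b) Q = 1.946  (c) BW = 190.1 Hz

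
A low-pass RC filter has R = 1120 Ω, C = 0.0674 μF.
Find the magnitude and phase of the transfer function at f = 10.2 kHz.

Step 1 — Angular frequency: ω = 2π·1.02e+04 = 6.409e+04 rad/s.
Step 2 — Transfer function: H(jω) = 1/(1 + jωRC).
Step 3 — Denominator: 1 + jωRC = 1 + j·6.409e+04·1120·6.74e-08 = 1 + j4.838.
Step 4 — H = 0.04097 - j0.1982.
Step 5 — Magnitude: |H| = 0.2024 (-13.9 dB); phase: φ = -78.3°.

|H| = 0.2024 (-13.9 dB), φ = -78.3°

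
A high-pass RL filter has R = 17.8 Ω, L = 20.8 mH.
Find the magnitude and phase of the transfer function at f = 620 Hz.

Step 1 — Angular frequency: ω = 2π·620 = 3896 rad/s.
Step 2 — Transfer function: H(jω) = jωL/(R + jωL).
Step 3 — Numerator jωL = j·81.03; denominator R + jωL = 17.8 + j81.03.
Step 4 — H = 0.954 + j0.2096.
Step 5 — Magnitude: |H| = 0.9767 (-0.2 dB); phase: φ = 12.4°.

|H| = 0.9767 (-0.2 dB), φ = 12.4°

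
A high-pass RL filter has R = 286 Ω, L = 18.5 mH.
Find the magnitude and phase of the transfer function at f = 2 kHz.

Step 1 — Angular frequency: ω = 2π·2000 = 1.257e+04 rad/s.
Step 2 — Transfer function: H(jω) = jωL/(R + jωL).
Step 3 — Numerator jωL = j·232.5; denominator R + jωL = 286 + j232.5.
Step 4 — H = 0.3979 + j0.4895.
Step 5 — Magnitude: |H| = 0.6308 (-4.0 dB); phase: φ = 50.9°.

|H| = 0.6308 (-4.0 dB), φ = 50.9°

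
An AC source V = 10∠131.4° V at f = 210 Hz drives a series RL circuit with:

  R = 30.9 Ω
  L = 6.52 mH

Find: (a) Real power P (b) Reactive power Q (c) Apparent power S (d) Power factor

Step 1 — Angular frequency: ω = 2π·f = 2π·210 = 1319 rad/s.
Step 2 — Component impedances:
  R: Z = R = 30.9 Ω
  L: Z = jωL = j·1319·0.00652 = 0 + j8.603 Ω
Step 3 — Series combination: Z_total = R + L = 30.9 + j8.603 Ω = 32.08∠15.6° Ω.
Step 4 — Source phasor: V = 10∠131.4° V = -6.613 + j7.501 V.
Step 5 — Current: I = V / Z = -0.1359 + j0.2806 A = 0.3118∠115.8° A.
Step 6 — Complex power: S = V·I* = 3.003 + j0.8362 VA.
Step 7 — Real power: P = Re(S) = 3.003 W.
Step 8 — Reactive power: Q = Im(S) = 0.8362 VAR.
Step 9 — Apparent power: |S| = 3.118 VA.
Step 10 — Power factor: PF = P/|S| = 0.9634 (lagging).

(a) P = 3.003 W  (b) Q = 0.8362 VAR  (c) S = 3.118 VA  (d) PF = 0.9634 (lagging)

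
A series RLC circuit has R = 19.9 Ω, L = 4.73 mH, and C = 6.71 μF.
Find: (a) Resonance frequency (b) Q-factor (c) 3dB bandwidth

Step 1 — Resonance: ω₀ = 1/√(LC) = 1/√(0.00473·6.71e-06) = 5613 rad/s.
Step 2 — f₀ = ω₀/(2π) = 893.4 Hz.
Step 3 — Series Q: Q = ω₀L/R = 5613·0.00473/19.9 = 1.334.
Step 4 — Bandwidth: Δω = ω₀/Q = 4207 rad/s; BW = Δω/(2π) = 669.6 Hz.

(a) f₀ = 893.4 Hz  (b) Q = 1.334  (c) BW = 669.6 Hz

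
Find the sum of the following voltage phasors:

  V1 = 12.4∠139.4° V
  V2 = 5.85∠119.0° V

Step 1 — Convert each phasor to rectangular form:
  V1 = 12.4·(cos(139.4°) + j·sin(139.4°)) = -9.415 + j8.07 V
  V2 = 5.85·(cos(119.0°) + j·sin(119.0°)) = -2.836 + j5.117 V
Step 2 — Sum components: V_total = -12.25 + j13.19 V.
Step 3 — Convert to polar: |V_total| = 18 V, ∠V_total = 132.9°.

V_total = 18∠132.9° V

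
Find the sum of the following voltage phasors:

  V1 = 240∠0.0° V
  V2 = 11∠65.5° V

Step 1 — Convert each phasor to rectangular form:
  V1 = 240·(cos(0.0°) + j·sin(0.0°)) = 240 V
  V2 = 11·(cos(65.5°) + j·sin(65.5°)) = 4.562 + j10.01 V
Step 2 — Sum components: V_total = 244.6 + j10.01 V.
Step 3 — Convert to polar: |V_total| = 244.8 V, ∠V_total = 2.3°.

V_total = 244.8∠2.3° V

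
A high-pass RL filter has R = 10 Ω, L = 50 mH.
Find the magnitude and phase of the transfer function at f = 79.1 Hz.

Step 1 — Angular frequency: ω = 2π·79.1 = 497 rad/s.
Step 2 — Transfer function: H(jω) = jωL/(R + jωL).
Step 3 — Numerator jωL = j·24.85; denominator R + jωL = 10 + j24.85.
Step 4 — H = 0.8606 + j0.3463.
Step 5 — Magnitude: |H| = 0.9277 (-0.7 dB); phase: φ = 21.9°.

|H| = 0.9277 (-0.7 dB), φ = 21.9°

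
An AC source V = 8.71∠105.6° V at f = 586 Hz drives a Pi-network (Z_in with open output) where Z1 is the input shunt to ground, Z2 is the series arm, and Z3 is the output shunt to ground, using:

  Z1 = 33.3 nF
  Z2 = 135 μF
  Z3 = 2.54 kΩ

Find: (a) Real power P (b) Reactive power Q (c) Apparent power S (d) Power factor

Step 1 — Angular frequency: ω = 2π·f = 2π·586 = 3682 rad/s.
Step 2 — Component impedances:
  Z1: Z = 1/(jωC) = -j/(ω·C) = 0 - j8156 Ω
  Z2: Z = 1/(jωC) = -j/(ω·C) = 0 - j2.012 Ω
  Z3: Z = R = 2540 Ω
Step 3 — With open output, the series arm Z2 and the output shunt Z3 appear in series to ground: Z2 + Z3 = 2540 - j2.012 Ω.
Step 4 — Parallel with input shunt Z1: Z_in = Z1 || (Z2 + Z3) = 2314 - j722.6 Ω = 2425∠-17.3° Ω.
Step 5 — Source phasor: V = 8.71∠105.6° V = -2.342 + j8.389 V.
Step 6 — Current: I = V / Z = -0.001953 + j0.003015 A = 0.003592∠122.9° A.
Step 7 — Complex power: S = V·I* = 0.02987 - j0.009325 VA.
Step 8 — Real power: P = Re(S) = 0.02987 W.
Step 9 — Reactive power: Q = Im(S) = -0.009325 VAR.
Step 10 — Apparent power: |S| = 0.03129 VA.
Step 11 — Power factor: PF = P/|S| = 0.9546 (leading).

(a) P = 0.02987 W  (b) Q = -0.009325 VAR  (c) S = 0.03129 VA  (d) PF = 0.9546 (leading)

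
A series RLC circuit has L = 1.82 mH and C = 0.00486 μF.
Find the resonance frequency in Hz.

Step 1 — Resonance condition Im(Z)=0 gives ω₀ = 1/√(LC).
Step 2 — ω₀ = 1/√(0.00182·4.86e-09) = 3.362e+05 rad/s.
Step 3 — f₀ = ω₀/(2π) = 5.351e+04 Hz.

f₀ = 5.351e+04 Hz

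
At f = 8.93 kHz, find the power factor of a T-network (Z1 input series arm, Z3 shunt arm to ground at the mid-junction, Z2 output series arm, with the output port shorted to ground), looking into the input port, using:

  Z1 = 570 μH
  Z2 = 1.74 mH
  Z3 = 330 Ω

Step 1 — Angular frequency: ω = 2π·f = 2π·8930 = 5.611e+04 rad/s.
Step 2 — Component impedances:
  Z1: Z = jωL = j·5.611e+04·0.00057 = 0 + j31.98 Ω
  Z2: Z = jωL = j·5.611e+04·0.00174 = 0 + j97.63 Ω
  Z3: Z = R = 330 Ω
Step 3 — With the output port shorted to ground, the output series arm Z2 runs from the junction to ground; the shunt arm Z3 also runs from the junction to ground. They appear in parallel: Z3 || Z2 = 26.56 + j89.77 Ω.
Step 4 — Series with input arm Z1: Z_in = Z1 + (Z3 || Z2) = 26.56 + j121.8 Ω = 124.6∠77.7° Ω.
Step 5 — Power factor: PF = cos(φ) = Re(Z)/|Z| = 26.559/124.62 = 0.2131.
Step 6 — Type: Im(Z) = 121.8 ⇒ lagging (phase φ = 77.7°).

PF = 0.2131 (lagging, φ = 77.7°)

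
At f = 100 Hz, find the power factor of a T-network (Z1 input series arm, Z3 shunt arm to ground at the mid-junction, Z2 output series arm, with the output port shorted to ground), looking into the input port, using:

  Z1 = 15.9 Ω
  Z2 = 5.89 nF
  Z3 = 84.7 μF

Step 1 — Angular frequency: ω = 2π·f = 2π·100 = 628.3 rad/s.
Step 2 — Component impedances:
  Z1: Z = R = 15.9 Ω
  Z2: Z = 1/(jωC) = -j/(ω·C) = 0 - j2.702e+05 Ω
  Z3: Z = 1/(jωC) = -j/(ω·C) = 0 - j18.79 Ω
Step 3 — With the output port shorted to ground, the output series arm Z2 runs from the junction to ground; the shunt arm Z3 also runs from the junction to ground. They appear in parallel: Z3 || Z2 = 0 - j18.79 Ω.
Step 4 — Series with input arm Z1: Z_in = Z1 + (Z3 || Z2) = 15.9 - j18.79 Ω = 24.61∠-49.8° Ω.
Step 5 — Power factor: PF = cos(φ) = Re(Z)/|Z| = 15.9/24.614 = 0.646.
Step 6 — Type: Im(Z) = -18.79 ⇒ leading (phase φ = -49.8°).

PF = 0.646 (leading, φ = -49.8°)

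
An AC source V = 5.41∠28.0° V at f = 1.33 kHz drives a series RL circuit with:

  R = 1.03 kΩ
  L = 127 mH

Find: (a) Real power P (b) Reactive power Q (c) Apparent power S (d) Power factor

Step 1 — Angular frequency: ω = 2π·f = 2π·1330 = 8357 rad/s.
Step 2 — Component impedances:
  R: Z = R = 1030 Ω
  L: Z = jωL = j·8357·0.127 = 0 + j1061 Ω
Step 3 — Series combination: Z_total = R + L = 1030 + j1061 Ω = 1479∠45.9° Ω.
Step 4 — Source phasor: V = 5.41∠28.0° V = 4.777 + j2.54 V.
Step 5 — Current: I = V / Z = 0.003482 - j0.001122 A = 0.003658∠-17.9° A.
Step 6 — Complex power: S = V·I* = 0.01378 + j0.0142 VA.
Step 7 — Real power: P = Re(S) = 0.01378 W.
Step 8 — Reactive power: Q = Im(S) = 0.0142 VAR.
Step 9 — Apparent power: |S| = 0.01979 VA.
Step 10 — Power factor: PF = P/|S| = 0.6964 (lagging).

(a) P = 0.01378 W  (b) Q = 0.0142 VAR  (c) S = 0.01979 VA  (d) PF = 0.6964 (lagging)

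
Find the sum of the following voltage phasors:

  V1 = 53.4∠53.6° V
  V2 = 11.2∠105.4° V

Step 1 — Convert each phasor to rectangular form:
  V1 = 53.4·(cos(53.6°) + j·sin(53.6°)) = 31.69 + j42.98 V
  V2 = 11.2·(cos(105.4°) + j·sin(105.4°)) = -2.974 + j10.8 V
Step 2 — Sum components: V_total = 28.71 + j53.78 V.
Step 3 — Convert to polar: |V_total| = 60.96 V, ∠V_total = 61.9°.

V_total = 60.96∠61.9° V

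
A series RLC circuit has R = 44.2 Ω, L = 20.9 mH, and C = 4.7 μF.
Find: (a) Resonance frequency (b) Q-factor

Step 1 — Resonance condition Im(Z)=0 gives ω₀ = 1/√(LC).
Step 2 — ω₀ = 1/√(0.0209·4.7e-06) = 3191 rad/s.
Step 3 — f₀ = ω₀/(2π) = 507.8 Hz.
Step 4 — Series Q: Q = ω₀L/R = 3191·0.0209/44.2 = 1.509.

(a) f₀ = 507.8 Hz  (b) Q = 1.509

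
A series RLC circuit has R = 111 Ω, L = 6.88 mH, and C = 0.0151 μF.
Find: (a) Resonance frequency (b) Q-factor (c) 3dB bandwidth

Step 1 — Resonance condition Im(Z)=0 gives ω₀ = 1/√(LC).
Step 2 — ω₀ = 1/√(0.00688·1.51e-08) = 9.811e+04 rad/s.
Step 3 — f₀ = ω₀/(2π) = 1.561e+04 Hz.
Step 4 — Series Q: Q = ω₀L/R = 9.811e+04·0.00688/111 = 6.081.
Step 5 — 3dB bandwidth: Δω = ω₀/Q = 1.613e+04 rad/s; BW = Δω/(2π) = 2568 Hz.

(a) f₀ = 1.561e+04 Hz  (b) Q = 6.081  (c) BW = 2568 Hz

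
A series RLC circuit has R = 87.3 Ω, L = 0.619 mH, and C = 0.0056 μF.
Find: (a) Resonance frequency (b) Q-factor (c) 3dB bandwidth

Step 1 — Resonance: ω₀ = 1/√(LC) = 1/√(0.000619·5.6e-09) = 5.371e+05 rad/s.
Step 2 — f₀ = ω₀/(2π) = 8.548e+04 Hz.
Step 3 — Series Q: Q = ω₀L/R = 5.371e+05·0.000619/87.3 = 3.808.
Step 4 — Bandwidth: Δω = ω₀/Q = 1.41e+05 rad/s; BW = Δω/(2π) = 2.245e+04 Hz.

(a) f₀ = 8.548e+04 Hz  (b) Q = 3.808  (c) BW = 2.245e+04 Hz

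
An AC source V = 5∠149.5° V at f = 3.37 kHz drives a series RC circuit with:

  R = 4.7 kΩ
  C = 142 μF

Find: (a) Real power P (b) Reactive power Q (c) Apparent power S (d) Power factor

Step 1 — Angular frequency: ω = 2π·f = 2π·3370 = 2.117e+04 rad/s.
Step 2 — Component impedances:
  R: Z = R = 4700 Ω
  C: Z = 1/(jωC) = -j/(ω·C) = 0 - j0.3326 Ω
Step 3 — Series combination: Z_total = R + C = 4700 - j0.3326 Ω = 4700∠-0.0° Ω.
Step 4 — Source phasor: V = 5∠149.5° V = -4.308 + j2.538 V.
Step 5 — Current: I = V / Z = -0.0009167 + j0.0005399 A = 0.001064∠149.5° A.
Step 6 — Complex power: S = V·I* = 0.005319 - j3.764e-07 VA.
Step 7 — Real power: P = Re(S) = 0.005319 W.
Step 8 — Reactive power: Q = Im(S) = -3.764e-07 VAR.
Step 9 — Apparent power: |S| = 0.005319 VA.
Step 10 — Power factor: PF = P/|S| = 1 (leading).

(a) P = 0.005319 W  (b) Q = -3.764e-07 VAR  (c) S = 0.005319 VA  (d) PF = 1 (leading)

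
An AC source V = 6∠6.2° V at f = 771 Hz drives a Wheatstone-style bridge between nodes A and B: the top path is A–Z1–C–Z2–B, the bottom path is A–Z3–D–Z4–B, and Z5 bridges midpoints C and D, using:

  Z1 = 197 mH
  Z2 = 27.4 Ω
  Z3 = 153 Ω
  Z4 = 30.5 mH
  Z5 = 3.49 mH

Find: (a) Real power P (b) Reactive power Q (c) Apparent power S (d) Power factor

Step 1 — Angular frequency: ω = 2π·f = 2π·771 = 4844 rad/s.
Step 2 — Component impedances:
  Z1: Z = jωL = j·4844·0.197 = 0 + j954.3 Ω
  Z2: Z = R = 27.4 Ω
  Z3: Z = R = 153 Ω
  Z4: Z = jωL = j·4844·0.0305 = 0 + j147.8 Ω
  Z5: Z = jωL = j·4844·0.00349 = 0 + j16.91 Ω
Step 3 — Bridge requires nodal analysis (the Z5 bridge couples midpoints C and D, so the two paths cannot be reduced to a simple series/parallel combination). Setting node B to ground and injecting 1 A at node A, the 3-node admittance system at A, C, D solves to V_A = Z_AB = 166.4 + j40.62 Ω = 171.3∠13.7° Ω.
Step 4 — Source phasor: V = 6∠6.2° V = 5.965 + j0.648 V.
Step 5 — Current: I = V / Z = 0.03472 - j0.004582 A = 0.03502∠-7.5° A.
Step 6 — Complex power: S = V·I* = 0.2042 + j0.04983 VA.
Step 7 — Real power: P = Re(S) = 0.2042 W.
Step 8 — Reactive power: Q = Im(S) = 0.04983 VAR.
Step 9 — Apparent power: |S| = 0.2101 VA.
Step 10 — Power factor: PF = P/|S| = 0.9715 (lagging).

(a) P = 0.2042 W  (b) Q = 0.04983 VAR  (c) S = 0.2101 VA  (d) PF = 0.9715 (lagging)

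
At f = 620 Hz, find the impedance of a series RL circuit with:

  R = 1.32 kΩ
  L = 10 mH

Step 1 — Angular frequency: ω = 2π·f = 2π·620 = 3896 rad/s.
Step 2 — Component impedances:
  R: Z = R = 1320 Ω
  L: Z = jωL = j·3896·0.01 = 0 + j38.96 Ω
Step 3 — Series combination: Z_total = R + L = 1320 + j38.96 Ω = 1321∠1.7° Ω.

Z = 1320 + j38.96 Ω = 1321∠1.7° Ω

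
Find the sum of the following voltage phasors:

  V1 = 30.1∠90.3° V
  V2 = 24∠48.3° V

Step 1 — Convert each phasor to rectangular form:
  V1 = 30.1·(cos(90.3°) + j·sin(90.3°)) = -0.1576 + j30.1 V
  V2 = 24·(cos(48.3°) + j·sin(48.3°)) = 15.97 + j17.92 V
Step 2 — Sum components: V_total = 15.81 + j48.02 V.
Step 3 — Convert to polar: |V_total| = 50.55 V, ∠V_total = 71.8°.

V_total = 50.55∠71.8° V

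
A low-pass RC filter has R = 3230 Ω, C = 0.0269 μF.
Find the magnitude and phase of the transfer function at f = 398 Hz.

Step 1 — Angular frequency: ω = 2π·398 = 2501 rad/s.
Step 2 — Transfer function: H(jω) = 1/(1 + jωRC).
Step 3 — Denominator: 1 + jωRC = 1 + j·2501·3230·2.69e-08 = 1 + j0.2173.
Step 4 — H = 0.9549 - j0.2075.
Step 5 — Magnitude: |H| = 0.9772 (-0.2 dB); phase: φ = -12.3°.

|H| = 0.9772 (-0.2 dB), φ = -12.3°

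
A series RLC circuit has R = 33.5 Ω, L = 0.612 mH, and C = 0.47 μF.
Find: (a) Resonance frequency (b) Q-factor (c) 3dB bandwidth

Step 1 — Resonance condition Im(Z)=0 gives ω₀ = 1/√(LC).
Step 2 — ω₀ = 1/√(0.000612·4.7e-07) = 5.896e+04 rad/s.
Step 3 — f₀ = ω₀/(2π) = 9384 Hz.
Step 4 — Series Q: Q = ω₀L/R = 5.896e+04·0.000612/33.5 = 1.077.
Step 5 — 3dB bandwidth: Δω = ω₀/Q = 5.474e+04 rad/s; BW = Δω/(2π) = 8712 Hz.

(a) f₀ = 9384 Hz  (b) Q = 1.077  (c) BW = 8712 Hz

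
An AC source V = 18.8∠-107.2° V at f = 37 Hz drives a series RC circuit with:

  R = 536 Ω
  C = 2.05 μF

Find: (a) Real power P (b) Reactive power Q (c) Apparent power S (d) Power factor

Step 1 — Angular frequency: ω = 2π·f = 2π·37 = 232.5 rad/s.
Step 2 — Component impedances:
  R: Z = R = 536 Ω
  C: Z = 1/(jωC) = -j/(ω·C) = 0 - j2098 Ω
Step 3 — Series combination: Z_total = R + C = 536 - j2098 Ω = 2166∠-75.7° Ω.
Step 4 — Source phasor: V = 18.8∠-107.2° V = -5.559 - j17.96 V.
Step 5 — Current: I = V / Z = 0.007399 - j0.00454 A = 0.008681∠-31.5° A.
Step 6 — Complex power: S = V·I* = 0.04039 - j0.1581 VA.
Step 7 — Real power: P = Re(S) = 0.04039 W.
Step 8 — Reactive power: Q = Im(S) = -0.1581 VAR.
Step 9 — Apparent power: |S| = 0.1632 VA.
Step 10 — Power factor: PF = P/|S| = 0.2475 (leading).

(a) P = 0.04039 W  (b) Q = -0.1581 VAR  (c) S = 0.1632 VA  (d) PF = 0.2475 (leading)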